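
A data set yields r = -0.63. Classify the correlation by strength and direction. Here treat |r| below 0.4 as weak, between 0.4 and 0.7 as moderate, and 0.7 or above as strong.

moderate negative

r = -0.63 < 0 so the relationship is negative.
|r| = 0.63, which falls in the moderate range.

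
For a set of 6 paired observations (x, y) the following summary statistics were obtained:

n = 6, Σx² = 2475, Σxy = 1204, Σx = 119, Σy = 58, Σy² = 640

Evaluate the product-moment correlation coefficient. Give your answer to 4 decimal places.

0.5623

r = (nΣxy − ΣxΣy) / √[(nΣx² − (Σx)²)(nΣy² − (Σy)²)]
Numerator: 6×1204 − 119×58 = 322
Denominator: √[(14850 − 14161)(3840 − 3364)] = √[689 × 476] = 572.6814
r = 322 / 572.6814 ≈ 0.5623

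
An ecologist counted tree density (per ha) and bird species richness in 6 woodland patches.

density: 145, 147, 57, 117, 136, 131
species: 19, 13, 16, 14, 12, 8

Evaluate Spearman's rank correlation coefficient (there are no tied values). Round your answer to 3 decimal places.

-0.086

Rank density: 5, 6, 1, 2, 4, 3
Rank species: 6, 3, 5, 4, 2, 1
d = rank(density) − rank(species): -1, 3, -4, -2, 2, 2; Σd² = 38
ρ = 1 − 6Σd² / [n(n²−1)] = 1 − 6×38 / (6×35) = 1 − 228/210 ≈ -0.086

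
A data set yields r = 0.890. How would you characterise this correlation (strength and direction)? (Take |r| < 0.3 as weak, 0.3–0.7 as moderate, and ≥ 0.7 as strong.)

r = 0.890 > 0 so the relationship is positive.
|r| = 0.890, which falls in the strong range.

strong positive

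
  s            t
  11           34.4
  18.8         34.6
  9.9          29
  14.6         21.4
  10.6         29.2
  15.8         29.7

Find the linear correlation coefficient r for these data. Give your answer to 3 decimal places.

0.107

n = 6, Σs = 80.7, Σt = 178.3, Σs² = 1147.61, Σt² = 5414.21, Σst = 2407.2
nΣst − ΣsΣt = 14443.2 − 14388.81 = 54.39
nΣs² − (Σs)² = 6885.66 − 6512.49 = 373.17; nΣt² − (Σt)² = 32485.26 − 31790.89 = 694.37
r = 54.39 / √(373.17 × 694.37) = 54.39 / 509.0364 ≈ 0.107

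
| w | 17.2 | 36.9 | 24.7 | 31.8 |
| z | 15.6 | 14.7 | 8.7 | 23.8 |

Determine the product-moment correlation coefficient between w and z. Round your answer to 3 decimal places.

0.288

n = 4, Σw = 110.6, Σz = 62.8, Σw² = 3278.78, Σz² = 1101.58, Σwz = 1782.48
nΣwz − ΣwΣz = 7129.92 − 6945.68 = 184.24
nΣw² − (Σw)² = 13115.12 − 12232.36 = 882.76; nΣz² − (Σz)² = 4406.32 − 3943.84 = 462.48
r = 184.24 / √(882.76 × 462.48) = 184.24 / 638.9514 ≈ 0.288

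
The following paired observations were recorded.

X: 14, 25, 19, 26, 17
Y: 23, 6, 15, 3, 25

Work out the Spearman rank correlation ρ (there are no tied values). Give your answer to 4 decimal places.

Rank X: 1, 4, 3, 5, 2
Rank Y: 4, 2, 3, 1, 5
d = rank(X) − rank(Y): -3, 2, 0, 4, -3; Σd² = 38
ρ = 1 − 6Σd² / [n(n²−1)] = 1 − 6×38 / (5×24) = 1 − 228/120 ≈ -0.9000

-0.9000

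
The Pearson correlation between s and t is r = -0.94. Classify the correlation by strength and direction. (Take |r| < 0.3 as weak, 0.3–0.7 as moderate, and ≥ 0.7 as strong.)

r = -0.94 < 0 so the relationship is negative.
|r| = 0.94, which falls in the strong range.

strong negative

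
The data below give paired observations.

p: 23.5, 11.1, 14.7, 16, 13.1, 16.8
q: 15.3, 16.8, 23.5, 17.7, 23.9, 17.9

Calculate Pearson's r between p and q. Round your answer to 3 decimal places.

-0.489

n = 6, Σp = 95.2, Σq = 115.1, Σp² = 1601.4, Σq² = 2273.49, Σpq = 1788.49
nΣpq − ΣpΣq = 10730.94 − 10957.52 = -226.58
nΣp² − (Σp)² = 9608.4 − 9063.04 = 545.36; nΣq² − (Σq)² = 13640.94 − 13248.01 = 392.93
r = -226.58 / √(545.36 × 392.93) = -226.58 / 462.9128 ≈ -0.489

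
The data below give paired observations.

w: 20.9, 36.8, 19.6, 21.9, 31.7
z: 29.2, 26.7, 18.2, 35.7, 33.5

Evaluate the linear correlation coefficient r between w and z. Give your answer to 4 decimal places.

0.2004

n = 5, Σw = 130.9, Σz = 143.3, Σw² = 3659.71, Σz² = 4293.51, Σwz = 3793.34
nΣwz − ΣwΣz = 18966.7 − 18757.97 = 208.73
nΣw² − (Σw)² = 18298.55 − 17134.81 = 1163.74; nΣz² − (Σz)² = 21467.55 − 20534.89 = 932.66
r = 208.73 / √(1163.74 × 932.66) = 208.73 / 1041.8127 ≈ 0.2004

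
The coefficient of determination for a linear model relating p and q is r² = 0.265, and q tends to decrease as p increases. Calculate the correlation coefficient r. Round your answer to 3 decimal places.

|r| = √0.265 = 0.515
The association is negative, so r = −0.515.

-0.515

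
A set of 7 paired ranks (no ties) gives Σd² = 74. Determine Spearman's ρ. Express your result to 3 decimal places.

-0.321

ρ = 1 − 6Σd² / [n(n²−1)] = 1 − 6×74 / (7×48)
  = 1 − 444/336 = 1 − 1.3214 ≈ -0.321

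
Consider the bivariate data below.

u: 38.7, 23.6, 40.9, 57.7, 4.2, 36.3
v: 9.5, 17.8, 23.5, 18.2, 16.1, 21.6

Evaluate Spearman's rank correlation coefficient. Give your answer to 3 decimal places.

Rank u: 4, 2, 5, 6, 1, 3
Rank v: 1, 3, 6, 4, 2, 5
d = rank(u) − rank(v): 3, -1, -1, 2, -1, -2; Σd² = 20
ρ = 1 − 6Σd² / [n(n²−1)] = 1 − 6×20 / (6×35) = 1 − 120/210 ≈ 0.429

0.429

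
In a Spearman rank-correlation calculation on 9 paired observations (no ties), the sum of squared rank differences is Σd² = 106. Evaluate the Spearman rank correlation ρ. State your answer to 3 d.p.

0.117

ρ = 1 − 6Σd² / [n(n²−1)] = 1 − 6×106 / (9×80)
  = 1 − 636/720 = 1 − 0.8833 ≈ 0.117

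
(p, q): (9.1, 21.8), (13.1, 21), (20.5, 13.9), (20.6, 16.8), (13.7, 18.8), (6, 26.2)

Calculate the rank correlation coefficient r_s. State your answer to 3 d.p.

-0.943

Rank p: 2, 3, 5, 6, 4, 1
Rank q: 5, 4, 1, 2, 3, 6
d = rank(p) − rank(q): -3, -1, 4, 4, 1, -5; Σd² = 68
ρ = 1 − 6Σd² / [n(n²−1)] = 1 − 6×68 / (6×35) = 1 − 408/210 ≈ -0.943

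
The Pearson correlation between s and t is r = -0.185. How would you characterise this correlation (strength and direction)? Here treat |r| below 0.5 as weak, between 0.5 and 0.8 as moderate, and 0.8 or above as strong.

r = -0.185 < 0 so the relationship is negative.
|r| = 0.185, which falls in the weak range.

weak negative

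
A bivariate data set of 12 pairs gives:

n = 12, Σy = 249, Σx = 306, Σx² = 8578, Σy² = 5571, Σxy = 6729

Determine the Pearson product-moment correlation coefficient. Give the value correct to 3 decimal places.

0.678

r = (nΣxy − ΣxΣy) / √[(nΣx² − (Σx)²)(nΣy² − (Σy)²)]
Numerator: 12×6729 − 306×249 = 4554
Denominator: √[(102936 − 93636)(66852 − 62001)] = √[9300 × 4851] = 6716.7179
r = 4554 / 6716.7179 ≈ 0.678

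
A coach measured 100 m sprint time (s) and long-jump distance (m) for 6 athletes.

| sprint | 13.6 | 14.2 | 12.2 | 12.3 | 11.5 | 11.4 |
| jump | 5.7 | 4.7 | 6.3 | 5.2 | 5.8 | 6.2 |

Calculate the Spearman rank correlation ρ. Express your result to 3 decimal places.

Rank sprint: 5, 6, 3, 4, 2, 1
Rank jump: 3, 1, 6, 2, 4, 5
d = rank(sprint) − rank(jump): 2, 5, -3, 2, -2, -4; Σd² = 62
ρ = 1 − 6Σd² / [n(n²−1)] = 1 − 6×62 / (6×35) = 1 − 372/210 ≈ -0.771

-0.771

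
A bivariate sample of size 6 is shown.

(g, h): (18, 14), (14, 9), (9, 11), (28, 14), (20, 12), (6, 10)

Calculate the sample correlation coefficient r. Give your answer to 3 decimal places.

n = 6, Σg = 95, Σh = 70, Σg² = 1821, Σh² = 838, Σgh = 1169
nΣgh − ΣgΣh = 7014 − 6650 = 364
nΣg² − (Σg)² = 10926 − 9025 = 1901; nΣh² − (Σh)² = 5028 − 4900 = 128
r = 364 / √(1901 × 128) = 364 / 493.2829 ≈ 0.738

0.738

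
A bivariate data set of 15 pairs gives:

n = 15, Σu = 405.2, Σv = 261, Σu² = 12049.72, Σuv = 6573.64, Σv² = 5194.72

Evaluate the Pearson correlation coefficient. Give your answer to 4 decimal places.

-0.5615

r = (nΣuv − ΣuΣv) / √[(nΣu² − (Σu)²)(nΣv² − (Σv)²)]
Numerator: 15×6573.64 − 405.2×261 = -7152.6
Denominator: √[(180745.8 − 164187.04)(77920.8 − 68121)] = √[16558.76 × 9799.8] = 12738.6238
r = -7152.6 / 12738.6238 ≈ -0.5615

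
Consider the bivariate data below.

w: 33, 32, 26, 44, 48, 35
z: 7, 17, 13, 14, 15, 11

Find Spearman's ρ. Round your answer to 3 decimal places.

Rank w: 3, 2, 1, 5, 6, 4
Rank z: 1, 6, 3, 4, 5, 2
d = rank(w) − rank(z): 2, -4, -2, 1, 1, 2; Σd² = 30
ρ = 1 − 6Σd² / [n(n²−1)] = 1 − 6×30 / (6×35) = 1 − 180/210 ≈ 0.143

0.143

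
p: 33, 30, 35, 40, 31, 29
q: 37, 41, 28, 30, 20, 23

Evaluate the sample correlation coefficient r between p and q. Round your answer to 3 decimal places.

n = 6, Σp = 198, Σq = 179, Σp² = 6616, Σq² = 5663, Σpq = 5918
nΣpq − ΣpΣq = 35508 − 35442 = 66
nΣp² − (Σp)² = 39696 − 39204 = 492; nΣq² − (Σq)² = 33978 − 32041 = 1937
r = 66 / √(492 × 1937) = 66 / 976.2192 ≈ 0.068

0.068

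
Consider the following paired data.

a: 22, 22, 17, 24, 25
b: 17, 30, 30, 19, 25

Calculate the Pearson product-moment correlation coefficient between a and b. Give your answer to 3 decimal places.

n = 5, Σa = 110, Σb = 121, Σa² = 2458, Σb² = 3075, Σab = 2625
nΣab − ΣaΣb = 13125 − 13310 = -185
nΣa² − (Σa)² = 12290 − 12100 = 190; nΣb² − (Σb)² = 15375 − 14641 = 734
r = -185 / √(190 × 734) = -185 / 373.4434 ≈ -0.495

-0.495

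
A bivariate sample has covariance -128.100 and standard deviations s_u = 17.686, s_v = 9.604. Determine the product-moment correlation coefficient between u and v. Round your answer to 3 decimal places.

-0.754

r = Cov(u,v) / (s_u · s_v) = -128.100 / (17.686 × 9.604)
  = -128.100 / 169.8563 ≈ -0.754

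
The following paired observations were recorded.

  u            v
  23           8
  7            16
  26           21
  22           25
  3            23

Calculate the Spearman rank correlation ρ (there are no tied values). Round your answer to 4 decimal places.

-0.3000

Rank u: 4, 2, 5, 3, 1
Rank v: 1, 2, 3, 5, 4
d = rank(u) − rank(v): 3, 0, 2, -2, -3; Σd² = 26
ρ = 1 − 6Σd² / [n(n²−1)] = 1 − 6×26 / (5×24) = 1 − 156/120 ≈ -0.3000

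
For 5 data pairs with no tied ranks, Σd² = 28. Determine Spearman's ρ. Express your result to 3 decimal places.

ρ = 1 − 6Σd² / [n(n²−1)] = 1 − 6×28 / (5×24)
  = 1 − 168/120 = 1 − 1.4000 ≈ -0.400

-0.400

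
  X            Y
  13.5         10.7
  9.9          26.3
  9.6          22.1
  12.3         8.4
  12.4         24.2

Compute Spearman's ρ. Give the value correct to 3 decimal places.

Rank X: 5, 2, 1, 3, 4
Rank Y: 2, 5, 3, 1, 4
d = rank(X) − rank(Y): 3, -3, -2, 2, 0; Σd² = 26
ρ = 1 − 6Σd² / [n(n²−1)] = 1 − 6×26 / (5×24) = 1 − 156/120 ≈ -0.300

-0.300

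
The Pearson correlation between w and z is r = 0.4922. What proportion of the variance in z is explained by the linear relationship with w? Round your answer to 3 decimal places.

r² = (0.4922)² = 0.242

0.242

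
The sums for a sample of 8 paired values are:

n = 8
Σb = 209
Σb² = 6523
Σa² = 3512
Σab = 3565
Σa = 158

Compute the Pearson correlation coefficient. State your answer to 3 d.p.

r = (nΣab − ΣaΣb) / √[(nΣa² − (Σa)²)(nΣb² − (Σb)²)]
Numerator: 8×3565 − 158×209 = -4502
Denominator: √[(28096 − 24964)(52184 − 43681)] = √[3132 × 8503] = 5160.5616
r = -4502 / 5160.5616 ≈ -0.872

-0.872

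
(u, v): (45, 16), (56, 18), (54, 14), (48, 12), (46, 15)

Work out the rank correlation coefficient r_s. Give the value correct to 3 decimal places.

Rank u: 1, 5, 4, 3, 2
Rank v: 4, 5, 2, 1, 3
d = rank(u) − rank(v): -3, 0, 2, 2, -1; Σd² = 18
ρ = 1 − 6Σd² / [n(n²−1)] = 1 − 6×18 / (5×24) = 1 − 108/120 ≈ 0.100

0.100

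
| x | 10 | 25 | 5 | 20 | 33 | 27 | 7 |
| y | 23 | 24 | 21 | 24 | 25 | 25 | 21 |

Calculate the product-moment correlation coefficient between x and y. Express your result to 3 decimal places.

n = 7, Σx = 127, Σy = 163, Σx² = 3017, Σy² = 3813, Σxy = 3062
nΣxy − ΣxΣy = 21434 − 20701 = 733
nΣx² − (Σx)² = 21119 − 16129 = 4990; nΣy² − (Σy)² = 26691 − 26569 = 122
r = 733 / √(4990 × 122) = 733 / 780.2436 ≈ 0.939

0.939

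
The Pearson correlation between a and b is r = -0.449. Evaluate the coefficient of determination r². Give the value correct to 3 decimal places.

r² = (-0.449)² = 0.202

0.202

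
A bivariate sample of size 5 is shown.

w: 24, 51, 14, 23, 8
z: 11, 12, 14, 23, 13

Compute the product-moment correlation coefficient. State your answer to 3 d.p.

-0.148

n = 5, Σw = 120, Σz = 73, Σw² = 3966, Σz² = 1159, Σwz = 1705
nΣwz − ΣwΣz = 8525 − 8760 = -235
nΣw² − (Σw)² = 19830 − 14400 = 5430; nΣz² − (Σz)² = 5795 − 5329 = 466
r = -235 / √(5430 × 466) = -235 / 1590.7168 ≈ -0.148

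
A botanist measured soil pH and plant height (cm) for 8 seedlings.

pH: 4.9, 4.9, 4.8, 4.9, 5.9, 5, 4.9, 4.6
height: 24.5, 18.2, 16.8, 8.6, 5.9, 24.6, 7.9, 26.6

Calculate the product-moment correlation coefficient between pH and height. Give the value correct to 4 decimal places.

-0.5751

n = 8, Σx = 39.9, Σy = 133.1, Σx² = 200.05, Σy² = 2697.63, Σxy = 650.89
nΣxy − ΣxΣy = 5207.12 − 5310.69 = -103.57
nΣx² − (Σx)² = 1600.4 − 1592.01 = 8.39; nΣy² − (Σy)² = 21581.04 − 17715.61 = 3865.43
r = -103.57 / √(8.39 × 3865.43) = -103.57 / 180.0860 ≈ -0.5751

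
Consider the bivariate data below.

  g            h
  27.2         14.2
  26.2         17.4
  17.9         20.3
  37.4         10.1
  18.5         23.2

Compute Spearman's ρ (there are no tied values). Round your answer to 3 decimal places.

Rank g: 4, 3, 1, 5, 2
Rank h: 2, 3, 4, 1, 5
d = rank(g) − rank(h): 2, 0, -3, 4, -3; Σd² = 38
ρ = 1 − 6Σd² / [n(n²−1)] = 1 − 6×38 / (5×24) = 1 − 228/120 ≈ -0.900

-0.900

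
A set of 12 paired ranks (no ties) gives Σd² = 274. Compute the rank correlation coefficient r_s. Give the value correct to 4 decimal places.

ρ = 1 − 6Σd² / [n(n²−1)] = 1 − 6×274 / (12×143)
  = 1 − 1644/1716 = 1 − 0.95804 ≈ 0.0420

0.0420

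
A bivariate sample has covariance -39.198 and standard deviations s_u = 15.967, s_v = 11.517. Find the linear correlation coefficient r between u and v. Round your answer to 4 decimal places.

-0.2132

r = Cov(u,v) / (s_u · s_v) = -39.198 / (15.967 × 11.517)
  = -39.198 / 183.8919 ≈ -0.2132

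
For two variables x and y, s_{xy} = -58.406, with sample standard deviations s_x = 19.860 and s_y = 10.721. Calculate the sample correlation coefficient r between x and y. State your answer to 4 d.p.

r = Cov(x,y) / (s_x · s_y) = -58.406 / (19.860 × 10.721)
  = -58.406 / 212.9191 ≈ -0.2743

-0.2743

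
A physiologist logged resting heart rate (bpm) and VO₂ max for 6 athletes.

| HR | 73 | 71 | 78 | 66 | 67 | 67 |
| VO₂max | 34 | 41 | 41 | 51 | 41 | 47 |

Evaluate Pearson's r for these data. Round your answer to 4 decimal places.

-0.6044

n = 6, Σx = 422, Σy = 255, Σx² = 29788, Σy² = 11009, Σxy = 17853
nΣxy − ΣxΣy = 107118 − 107610 = -492
nΣx² − (Σx)² = 178728 − 178084 = 644; nΣy² − (Σy)² = 66054 − 65025 = 1029
r = -492 / √(644 × 1029) = -492 / 814.0491 ≈ -0.6044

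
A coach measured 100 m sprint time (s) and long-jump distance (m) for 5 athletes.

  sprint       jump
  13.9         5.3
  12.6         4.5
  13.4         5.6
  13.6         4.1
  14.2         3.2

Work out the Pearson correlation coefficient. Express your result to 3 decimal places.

n = 5, Σx = 67.7, Σy = 22.7, Σx² = 918.13, Σy² = 106.75, Σxy = 306.61
nΣxy − ΣxΣy = 1533.05 − 1536.79 = -3.74
nΣx² − (Σx)² = 4590.65 − 4583.29 = 7.36; nΣy² − (Σy)² = 533.75 − 515.29 = 18.46
r = -3.74 / √(7.36 × 18.46) = -3.74 / 11.6561 ≈ -0.321

-0.321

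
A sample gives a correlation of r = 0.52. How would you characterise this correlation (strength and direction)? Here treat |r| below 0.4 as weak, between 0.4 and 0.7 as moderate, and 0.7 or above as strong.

moderate positive

r = 0.52 > 0 so the relationship is positive.
|r| = 0.52, which falls in the moderate range.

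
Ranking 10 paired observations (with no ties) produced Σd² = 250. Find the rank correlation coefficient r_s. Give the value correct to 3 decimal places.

ρ = 1 − 6Σd² / [n(n²−1)] = 1 − 6×250 / (10×99)
  = 1 − 1500/990 = 1 − 1.5152 ≈ -0.515

-0.515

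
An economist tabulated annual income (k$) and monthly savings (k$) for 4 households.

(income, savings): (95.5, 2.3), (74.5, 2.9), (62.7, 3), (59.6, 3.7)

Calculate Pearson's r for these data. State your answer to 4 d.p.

n = 4, Σx = 292.3, Σy = 11.9, Σx² = 22153.95, Σy² = 36.39, Σxy = 844.32
nΣxy − ΣxΣy = 3377.28 − 3478.37 = -101.09
nΣx² − (Σx)² = 88615.8 − 85439.29 = 3176.51; nΣy² − (Σy)² = 145.56 − 141.61 = 3.95
r = -101.09 / √(3176.51 × 3.95) = -101.09 / 112.0143 ≈ -0.9025

-0.9025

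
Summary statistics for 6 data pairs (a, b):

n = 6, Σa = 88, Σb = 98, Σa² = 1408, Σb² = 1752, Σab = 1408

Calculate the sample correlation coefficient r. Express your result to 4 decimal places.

-0.2201

r = (nΣab − ΣaΣb) / √[(nΣa² − (Σa)²)(nΣb² − (Σb)²)]
Numerator: 6×1408 − 88×98 = -176
Denominator: √[(8448 − 7744)(10512 − 9604)] = √[704 × 908] = 799.5199
r = -176 / 799.5199 ≈ -0.2201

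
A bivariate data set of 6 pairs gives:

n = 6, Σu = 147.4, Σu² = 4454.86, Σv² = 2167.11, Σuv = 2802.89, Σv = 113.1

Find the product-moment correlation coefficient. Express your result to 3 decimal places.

0.142

r = (nΣuv − ΣuΣv) / √[(nΣu² − (Σu)²)(nΣv² − (Σv)²)]
Numerator: 6×2802.89 − 147.4×113.1 = 146.4
Denominator: √[(26729.16 − 21726.76)(13002.66 − 12791.61)] = √[5002.4 × 211.05] = 1027.5001
r = 146.4 / 1027.5001 ≈ 0.142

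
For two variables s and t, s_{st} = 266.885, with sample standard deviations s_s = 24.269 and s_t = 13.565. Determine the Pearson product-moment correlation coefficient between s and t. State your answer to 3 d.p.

0.811

r = Cov(s,t) / (s_s · s_t) = 266.885 / (24.269 × 13.565)
  = 266.885 / 329.2090 ≈ 0.811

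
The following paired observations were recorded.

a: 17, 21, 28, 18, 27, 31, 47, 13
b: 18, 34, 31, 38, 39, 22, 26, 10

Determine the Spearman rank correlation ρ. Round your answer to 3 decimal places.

Rank a: 2, 4, 6, 3, 5, 7, 8, 1
Rank b: 2, 6, 5, 7, 8, 3, 4, 1
d = rank(a) − rank(b): 0, -2, 1, -4, -3, 4, 4, 0; Σd² = 62
ρ = 1 − 6Σd² / [n(n²−1)] = 1 − 6×62 / (8×63) = 1 − 372/504 ≈ 0.262

0.262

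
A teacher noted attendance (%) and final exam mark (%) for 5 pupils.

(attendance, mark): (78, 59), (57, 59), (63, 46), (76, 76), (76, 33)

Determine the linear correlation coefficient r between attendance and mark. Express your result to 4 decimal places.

0.0611

n = 5, Σx = 350, Σy = 273, Σx² = 24854, Σy² = 15943, Σxy = 19147
nΣxy − ΣxΣy = 95735 − 95550 = 185
nΣx² − (Σx)² = 124270 − 122500 = 1770; nΣy² − (Σy)² = 79715 − 74529 = 5186
r = 185 / √(1770 × 5186) = 185 / 3029.7228 ≈ 0.0611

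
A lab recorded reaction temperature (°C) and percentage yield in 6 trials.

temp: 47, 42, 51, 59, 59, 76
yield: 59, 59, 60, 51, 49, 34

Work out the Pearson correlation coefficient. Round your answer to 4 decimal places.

n = 6, Σx = 334, Σy = 312, Σx² = 19312, Σy² = 16720, Σxy = 16795
nΣxy − ΣxΣy = 100770 − 104208 = -3438
nΣx² − (Σx)² = 115872 − 111556 = 4316; nΣy² − (Σy)² = 100320 − 97344 = 2976
r = -3438 / √(4316 × 2976) = -3438 / 3583.9107 ≈ -0.9593

-0.9593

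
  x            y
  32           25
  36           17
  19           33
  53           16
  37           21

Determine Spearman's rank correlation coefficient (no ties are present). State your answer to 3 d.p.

-0.900

Rank x: 2, 3, 1, 5, 4
Rank y: 4, 2, 5, 1, 3
d = rank(x) − rank(y): -2, 1, -4, 4, 1; Σd² = 38
ρ = 1 − 6Σd² / [n(n²−1)] = 1 − 6×38 / (5×24) = 1 − 228/120 ≈ -0.900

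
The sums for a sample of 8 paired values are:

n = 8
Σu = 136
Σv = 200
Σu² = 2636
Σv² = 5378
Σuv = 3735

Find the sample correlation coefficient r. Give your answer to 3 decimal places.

r = (nΣuv − ΣuΣv) / √[(nΣu² − (Σu)²)(nΣv² − (Σv)²)]
Numerator: 8×3735 − 136×200 = 2680
Denominator: √[(21088 − 18496)(43024 − 40000)] = √[2592 × 3024] = 2799.6800
r = 2680 / 2799.6800 ≈ 0.957

0.957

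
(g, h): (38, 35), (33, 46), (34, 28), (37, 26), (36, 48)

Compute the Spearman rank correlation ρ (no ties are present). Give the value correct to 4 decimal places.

-0.3000

Rank g: 5, 1, 2, 4, 3
Rank h: 3, 4, 2, 1, 5
d = rank(g) − rank(h): 2, -3, 0, 3, -2; Σd² = 26
ρ = 1 − 6Σd² / [n(n²−1)] = 1 − 6×26 / (5×24) = 1 − 156/120 ≈ -0.3000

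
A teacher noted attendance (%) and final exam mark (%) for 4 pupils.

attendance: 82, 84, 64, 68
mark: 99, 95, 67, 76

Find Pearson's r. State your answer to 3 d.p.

0.979

n = 4, Σx = 298, Σy = 337, Σx² = 22500, Σy² = 29091, Σxy = 25554
nΣxy − ΣxΣy = 102216 − 100426 = 1790
nΣx² − (Σx)² = 90000 − 88804 = 1196; nΣy² − (Σy)² = 116364 − 113569 = 2795
r = 1790 / √(1196 × 2795) = 1790 / 1828.3380 ≈ 0.979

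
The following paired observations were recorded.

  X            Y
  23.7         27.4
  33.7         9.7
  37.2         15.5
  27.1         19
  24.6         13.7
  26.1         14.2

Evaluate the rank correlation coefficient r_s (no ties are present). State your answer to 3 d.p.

Rank X: 1, 5, 6, 4, 2, 3
Rank Y: 6, 1, 4, 5, 2, 3
d = rank(X) − rank(Y): -5, 4, 2, -1, 0, 0; Σd² = 46
ρ = 1 − 6Σd² / [n(n²−1)] = 1 − 6×46 / (6×35) = 1 − 276/210 ≈ -0.314

-0.314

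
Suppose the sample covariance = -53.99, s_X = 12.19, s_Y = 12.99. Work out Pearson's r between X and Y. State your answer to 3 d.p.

-0.341

r = Cov(X,Y) / (s_X · s_Y) = -53.99 / (12.19 × 12.99)
  = -53.99 / 158.3481 ≈ -0.341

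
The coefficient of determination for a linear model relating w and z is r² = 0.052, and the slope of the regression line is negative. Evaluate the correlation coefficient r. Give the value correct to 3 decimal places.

-0.228

|r| = √0.052 = 0.228
The association is negative, so r = −0.228.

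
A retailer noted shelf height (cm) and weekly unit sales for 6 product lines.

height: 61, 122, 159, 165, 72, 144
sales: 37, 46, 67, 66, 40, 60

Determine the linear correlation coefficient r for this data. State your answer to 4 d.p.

0.9625

n = 6, Σx = 723, Σy = 316, Σx² = 97031, Σy² = 17530, Σxy = 40932
nΣxy − ΣxΣy = 245592 − 228468 = 17124
nΣx² − (Σx)² = 582186 − 522729 = 59457; nΣy² − (Σy)² = 105180 − 99856 = 5324
r = 17124 / √(59457 × 5324) = 17124 / 17791.8259 ≈ 0.9625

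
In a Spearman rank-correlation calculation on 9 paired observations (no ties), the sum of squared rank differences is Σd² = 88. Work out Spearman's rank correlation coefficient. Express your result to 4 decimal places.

ρ = 1 − 6Σd² / [n(n²−1)] = 1 − 6×88 / (9×80)
  = 1 − 528/720 = 1 − 0.73333 ≈ 0.2667

0.2667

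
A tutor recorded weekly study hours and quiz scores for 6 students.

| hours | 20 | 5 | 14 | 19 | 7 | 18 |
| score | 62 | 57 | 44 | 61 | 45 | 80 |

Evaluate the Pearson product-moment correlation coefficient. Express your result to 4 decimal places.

n = 6, Σx = 83, Σy = 349, Σx² = 1355, Σy² = 21175, Σxy = 5055
nΣxy − ΣxΣy = 30330 − 28967 = 1363
nΣx² − (Σx)² = 8130 − 6889 = 1241; nΣy² − (Σy)² = 127050 − 121801 = 5249
r = 1363 / √(1241 × 5249) = 1363 / 2552.2557 ≈ 0.5340

0.5340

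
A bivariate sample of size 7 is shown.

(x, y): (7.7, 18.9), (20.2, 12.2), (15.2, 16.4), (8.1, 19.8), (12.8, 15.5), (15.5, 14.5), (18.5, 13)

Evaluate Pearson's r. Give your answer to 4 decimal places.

-0.9632

n = 7, Σx = 98, Σy = 110.3, Σx² = 1510.32, Σy² = 1786.55, Σxy = 1465.28
nΣxy − ΣxΣy = 10256.96 − 10809.4 = -552.44
nΣx² − (Σx)² = 10572.24 − 9604 = 968.24; nΣy² − (Σy)² = 12505.85 − 12166.09 = 339.76
r = -552.44 / √(968.24 × 339.76) = -552.44 / 573.5584 ≈ -0.9632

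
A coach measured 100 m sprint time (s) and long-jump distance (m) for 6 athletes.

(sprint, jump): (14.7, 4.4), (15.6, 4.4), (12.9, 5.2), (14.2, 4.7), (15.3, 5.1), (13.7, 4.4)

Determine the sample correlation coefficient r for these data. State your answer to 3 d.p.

n = 6, Σx = 86.4, Σy = 28.2, Σx² = 1249.28, Σy² = 133.22, Σxy = 405.45
nΣxy − ΣxΣy = 2432.7 − 2436.48 = -3.78
nΣx² − (Σx)² = 7495.68 − 7464.96 = 30.72; nΣy² − (Σy)² = 799.32 − 795.24 = 4.08
r = -3.78 / √(30.72 × 4.08) = -3.78 / 11.1954 ≈ -0.338

-0.338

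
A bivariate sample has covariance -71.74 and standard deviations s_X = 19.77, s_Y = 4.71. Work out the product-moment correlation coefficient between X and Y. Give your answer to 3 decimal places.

r = Cov(X,Y) / (s_X · s_Y) = -71.74 / (19.77 × 4.71)
  = -71.74 / 93.1167 ≈ -0.770

-0.770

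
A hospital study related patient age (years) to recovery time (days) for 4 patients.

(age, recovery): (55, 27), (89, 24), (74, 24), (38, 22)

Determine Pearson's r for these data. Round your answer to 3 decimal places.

n = 4, Σx = 256, Σy = 97, Σx² = 17866, Σy² = 2365, Σxy = 6233
nΣxy − ΣxΣy = 24932 − 24832 = 100
nΣx² − (Σx)² = 71464 − 65536 = 5928; nΣy² − (Σy)² = 9460 − 9409 = 51
r = 100 / √(5928 × 51) = 100 / 549.8436 ≈ 0.182

0.182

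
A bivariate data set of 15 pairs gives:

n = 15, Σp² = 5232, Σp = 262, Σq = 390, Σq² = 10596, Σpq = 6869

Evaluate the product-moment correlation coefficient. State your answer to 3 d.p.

0.104

r = (nΣpq − ΣpΣq) / √[(nΣp² − (Σp)²)(nΣq² − (Σq)²)]
Numerator: 15×6869 − 262×390 = 855
Denominator: √[(78480 − 68644)(158940 − 152100)] = √[9836 × 6840] = 8202.3314
r = 855 / 8202.3314 ≈ 0.104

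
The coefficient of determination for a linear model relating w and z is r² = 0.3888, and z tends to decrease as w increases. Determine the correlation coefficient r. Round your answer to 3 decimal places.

-0.624

|r| = √0.3888 = 0.624
The association is negative, so r = −0.624.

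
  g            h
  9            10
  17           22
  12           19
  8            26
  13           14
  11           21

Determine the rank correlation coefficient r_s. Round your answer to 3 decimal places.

Rank g: 2, 6, 4, 1, 5, 3
Rank h: 1, 5, 3, 6, 2, 4
d = rank(g) − rank(h): 1, 1, 1, -5, 3, -1; Σd² = 38
ρ = 1 − 6Σd² / [n(n²−1)] = 1 − 6×38 / (6×35) = 1 − 228/210 ≈ -0.086

-0.086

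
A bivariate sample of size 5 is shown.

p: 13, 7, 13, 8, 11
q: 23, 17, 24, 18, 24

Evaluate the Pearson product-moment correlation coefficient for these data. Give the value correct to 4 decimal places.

n = 5, Σp = 52, Σq = 106, Σp² = 572, Σq² = 2294, Σpq = 1138
nΣpq − ΣpΣq = 5690 − 5512 = 178
nΣp² − (Σp)² = 2860 − 2704 = 156; nΣq² − (Σq)² = 11470 − 11236 = 234
r = 178 / √(156 × 234) = 178 / 191.0602 ≈ 0.9316

0.9316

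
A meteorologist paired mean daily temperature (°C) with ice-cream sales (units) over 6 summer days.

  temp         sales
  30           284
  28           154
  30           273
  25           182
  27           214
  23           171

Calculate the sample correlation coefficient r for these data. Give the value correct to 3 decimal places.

n = 6, Σx = 163, Σy = 1278, Σx² = 4467, Σy² = 287062, Σxy = 35283
nΣxy − ΣxΣy = 211698 − 208314 = 3384
nΣx² − (Σx)² = 26802 − 26569 = 233; nΣy² − (Σy)² = 1722372 − 1633284 = 89088
r = 3384 / √(233 × 89088) = 3384 / 4556.0404 ≈ 0.743

0.743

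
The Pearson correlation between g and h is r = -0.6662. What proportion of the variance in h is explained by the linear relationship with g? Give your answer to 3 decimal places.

0.444

r² = (-0.6662)² = 0.444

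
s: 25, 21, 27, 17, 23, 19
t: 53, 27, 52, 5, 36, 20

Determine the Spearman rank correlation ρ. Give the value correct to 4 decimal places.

Rank s: 5, 3, 6, 1, 4, 2
Rank t: 6, 3, 5, 1, 4, 2
d = rank(s) − rank(t): -1, 0, 1, 0, 0, 0; Σd² = 2
ρ = 1 − 6Σd² / [n(n²−1)] = 1 − 6×2 / (6×35) = 1 − 12/210 ≈ 0.9429

0.9429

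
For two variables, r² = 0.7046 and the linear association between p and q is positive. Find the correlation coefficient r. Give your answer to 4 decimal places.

|r| = √0.7046 = 0.8394
The association is positive, so r = 0.8394.

0.8394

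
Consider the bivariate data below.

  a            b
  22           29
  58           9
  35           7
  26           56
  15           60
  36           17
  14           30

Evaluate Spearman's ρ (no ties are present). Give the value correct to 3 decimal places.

-0.714

Rank a: 3, 7, 5, 4, 2, 6, 1
Rank b: 4, 2, 1, 6, 7, 3, 5
d = rank(a) − rank(b): -1, 5, 4, -2, -5, 3, -4; Σd² = 96
ρ = 1 − 6Σd² / [n(n²−1)] = 1 − 6×96 / (7×48) = 1 − 576/336 ≈ -0.714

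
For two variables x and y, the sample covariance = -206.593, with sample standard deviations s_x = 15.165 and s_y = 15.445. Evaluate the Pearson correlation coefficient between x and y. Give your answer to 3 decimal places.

r = Cov(x,y) / (s_x · s_y) = -206.593 / (15.165 × 15.445)
  = -206.593 / 234.2234 ≈ -0.882

-0.882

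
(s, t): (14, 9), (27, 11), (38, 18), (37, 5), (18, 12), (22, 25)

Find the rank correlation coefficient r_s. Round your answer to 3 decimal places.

Rank s: 1, 4, 6, 5, 2, 3
Rank t: 2, 3, 5, 1, 4, 6
d = rank(s) − rank(t): -1, 1, 1, 4, -2, -3; Σd² = 32
ρ = 1 − 6Σd² / [n(n²−1)] = 1 − 6×32 / (6×35) = 1 − 192/210 ≈ 0.086

0.086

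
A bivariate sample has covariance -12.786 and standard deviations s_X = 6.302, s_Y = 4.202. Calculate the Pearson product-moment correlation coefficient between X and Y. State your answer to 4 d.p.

-0.4828

r = Cov(X,Y) / (s_X · s_Y) = -12.786 / (6.302 × 4.202)
  = -12.786 / 26.4810 ≈ -0.4828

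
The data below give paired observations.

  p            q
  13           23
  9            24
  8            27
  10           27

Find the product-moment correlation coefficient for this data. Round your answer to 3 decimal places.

n = 4, Σp = 40, Σq = 101, Σp² = 414, Σq² = 2563, Σpq = 1001
nΣpq − ΣpΣq = 4004 − 4040 = -36
nΣp² − (Σp)² = 1656 − 1600 = 56; nΣq² − (Σq)² = 10252 − 10201 = 51
r = -36 / √(56 × 51) = -36 / 53.4416 ≈ -0.674

-0.674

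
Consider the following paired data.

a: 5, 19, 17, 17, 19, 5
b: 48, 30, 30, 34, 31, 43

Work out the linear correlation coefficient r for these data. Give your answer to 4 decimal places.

n = 6, Σa = 82, Σb = 216, Σa² = 1350, Σb² = 8070, Σab = 2702
nΣab − ΣaΣb = 16212 − 17712 = -1500
nΣa² − (Σa)² = 8100 − 6724 = 1376; nΣb² − (Σb)² = 48420 − 46656 = 1764
r = -1500 / √(1376 × 1764) = -1500 / 1557.9679 ≈ -0.9628

-0.9628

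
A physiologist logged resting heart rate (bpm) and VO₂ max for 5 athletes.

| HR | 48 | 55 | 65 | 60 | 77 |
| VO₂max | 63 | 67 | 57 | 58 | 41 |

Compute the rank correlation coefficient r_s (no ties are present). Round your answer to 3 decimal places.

-0.900

Rank HR: 1, 2, 4, 3, 5
Rank VO₂max: 4, 5, 2, 3, 1
d = rank(HR) − rank(VO₂max): -3, -3, 2, 0, 4; Σd² = 38
ρ = 1 − 6Σd² / [n(n²−1)] = 1 − 6×38 / (5×24) = 1 − 228/120 ≈ -0.900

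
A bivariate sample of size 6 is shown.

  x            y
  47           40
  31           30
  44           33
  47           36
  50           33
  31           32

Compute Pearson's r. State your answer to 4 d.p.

n = 6, Σx = 250, Σy = 204, Σx² = 10776, Σy² = 6998, Σxy = 8596
nΣxy − ΣxΣy = 51576 − 51000 = 576
nΣx² − (Σx)² = 64656 − 62500 = 2156; nΣy² − (Σy)² = 41988 − 41616 = 372
r = 576 / √(2156 × 372) = 576 / 895.5624 ≈ 0.6432

0.6432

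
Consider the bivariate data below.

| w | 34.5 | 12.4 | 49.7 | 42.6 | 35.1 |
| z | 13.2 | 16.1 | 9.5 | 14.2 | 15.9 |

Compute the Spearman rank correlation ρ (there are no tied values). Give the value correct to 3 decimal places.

Rank w: 2, 1, 5, 4, 3
Rank z: 2, 5, 1, 3, 4
d = rank(w) − rank(z): 0, -4, 4, 1, -1; Σd² = 34
ρ = 1 − 6Σd² / [n(n²−1)] = 1 − 6×34 / (5×24) = 1 − 204/120 ≈ -0.700

-0.700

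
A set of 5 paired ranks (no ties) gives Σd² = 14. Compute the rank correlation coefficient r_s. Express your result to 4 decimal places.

ρ = 1 − 6Σd² / [n(n²−1)] = 1 − 6×14 / (5×24)
  = 1 − 84/120 = 1 − 0.70000 ≈ 0.3000

0.3000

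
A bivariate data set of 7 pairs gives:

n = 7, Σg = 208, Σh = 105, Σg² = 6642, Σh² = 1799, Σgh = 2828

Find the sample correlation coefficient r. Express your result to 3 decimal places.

-0.908

r = (nΣgh − ΣgΣh) / √[(nΣg² − (Σg)²)(nΣh² − (Σh)²)]
Numerator: 7×2828 − 208×105 = -2044
Denominator: √[(46494 − 43264)(12593 − 11025)] = √[3230 × 1568] = 2250.4755
r = -2044 / 2250.4755 ≈ -0.908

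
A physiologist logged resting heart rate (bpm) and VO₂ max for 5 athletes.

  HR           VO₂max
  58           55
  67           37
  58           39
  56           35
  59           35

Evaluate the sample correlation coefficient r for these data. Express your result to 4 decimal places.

-0.1635

n = 5, Σx = 298, Σy = 201, Σx² = 17834, Σy² = 8365, Σxy = 11956
nΣxy − ΣxΣy = 59780 − 59898 = -118
nΣx² − (Σx)² = 89170 − 88804 = 366; nΣy² − (Σy)² = 41825 − 40401 = 1424
r = -118 / √(366 × 1424) = -118 / 721.9307 ≈ -0.1635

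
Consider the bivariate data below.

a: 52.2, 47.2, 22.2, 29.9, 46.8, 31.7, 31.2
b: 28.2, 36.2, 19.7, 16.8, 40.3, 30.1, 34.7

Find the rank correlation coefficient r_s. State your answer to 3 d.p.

0.536

Rank a: 7, 6, 1, 2, 5, 4, 3
Rank b: 3, 6, 2, 1, 7, 4, 5
d = rank(a) − rank(b): 4, 0, -1, 1, -2, 0, -2; Σd² = 26
ρ = 1 − 6Σd² / [n(n²−1)] = 1 − 6×26 / (7×48) = 1 − 156/336 ≈ 0.536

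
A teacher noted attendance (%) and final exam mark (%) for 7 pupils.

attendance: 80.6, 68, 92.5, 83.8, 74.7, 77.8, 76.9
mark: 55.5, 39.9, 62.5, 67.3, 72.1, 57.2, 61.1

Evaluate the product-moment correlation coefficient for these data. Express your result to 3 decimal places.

0.491

n = 7, Σx = 554.3, Σy = 415.6, Σx² = 44245.59, Σy² = 25311.26, Σxy = 33142.11
nΣxy − ΣxΣy = 231994.77 − 230367.08 = 1627.69
nΣx² − (Σx)² = 309719.13 − 307248.49 = 2470.64; nΣy² − (Σy)² = 177178.82 − 172723.36 = 4455.46
r = 1627.69 / √(2470.64 × 4455.46) = 1627.69 / 3317.8062 ≈ 0.491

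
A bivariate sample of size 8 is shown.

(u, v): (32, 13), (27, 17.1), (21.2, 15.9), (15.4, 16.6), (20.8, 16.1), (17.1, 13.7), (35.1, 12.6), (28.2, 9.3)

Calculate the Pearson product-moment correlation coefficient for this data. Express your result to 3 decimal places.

-0.517

n = 8, Σu = 196.8, Σv = 114.3, Σu² = 5191.9, Σv² = 1681.93, Σuv = 2744.09
nΣuv − ΣuΣv = 21952.72 − 22494.24 = -541.52
nΣu² − (Σu)² = 41535.2 − 38730.24 = 2804.96; nΣv² − (Σv)² = 13455.44 − 13064.49 = 390.95
r = -541.52 / √(2804.96 × 390.95) = -541.52 / 1047.1863 ≈ -0.517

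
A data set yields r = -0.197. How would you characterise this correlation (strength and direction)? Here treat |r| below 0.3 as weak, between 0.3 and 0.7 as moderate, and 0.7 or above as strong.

r = -0.197 < 0 so the relationship is negative.
|r| = 0.197, which falls in the weak range.

weak negative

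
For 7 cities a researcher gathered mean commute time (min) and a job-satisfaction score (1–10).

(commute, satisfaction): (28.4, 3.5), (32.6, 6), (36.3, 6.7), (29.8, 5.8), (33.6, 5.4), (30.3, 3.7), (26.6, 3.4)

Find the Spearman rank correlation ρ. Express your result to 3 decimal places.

Rank commute: 2, 5, 7, 3, 6, 4, 1
Rank satisfaction: 2, 6, 7, 5, 4, 3, 1
d = rank(commute) − rank(satisfaction): 0, -1, 0, -2, 2, 1, 0; Σd² = 10
ρ = 1 − 6Σd² / [n(n²−1)] = 1 − 6×10 / (7×48) = 1 − 60/336 ≈ 0.821

0.821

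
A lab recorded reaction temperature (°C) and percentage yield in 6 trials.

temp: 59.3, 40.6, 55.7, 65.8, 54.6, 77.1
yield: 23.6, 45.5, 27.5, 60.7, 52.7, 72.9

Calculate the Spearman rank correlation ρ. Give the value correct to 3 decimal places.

Rank temp: 4, 1, 3, 5, 2, 6
Rank yield: 1, 3, 2, 5, 4, 6
d = rank(temp) − rank(yield): 3, -2, 1, 0, -2, 0; Σd² = 18
ρ = 1 − 6Σd² / [n(n²−1)] = 1 − 6×18 / (6×35) = 1 − 108/210 ≈ 0.486

0.486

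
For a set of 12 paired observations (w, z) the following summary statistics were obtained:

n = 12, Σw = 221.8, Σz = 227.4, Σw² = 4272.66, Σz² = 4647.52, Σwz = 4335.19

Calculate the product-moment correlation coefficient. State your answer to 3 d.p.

0.546

r = (nΣwz − ΣwΣz) / √[(nΣw² − (Σw)²)(nΣz² − (Σz)²)]
Numerator: 12×4335.19 − 221.8×227.4 = 1584.96
Denominator: √[(51271.92 − 49195.24)(55770.24 − 51710.76)] = √[2076.68 × 4059.48] = 2903.4877
r = 1584.96 / 2903.4877 ≈ 0.546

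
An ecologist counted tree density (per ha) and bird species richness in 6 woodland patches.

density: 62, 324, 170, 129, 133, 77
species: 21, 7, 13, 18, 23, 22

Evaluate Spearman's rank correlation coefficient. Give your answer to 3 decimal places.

Rank density: 1, 6, 5, 3, 4, 2
Rank species: 4, 1, 2, 3, 6, 5
d = rank(density) − rank(species): -3, 5, 3, 0, -2, -3; Σd² = 56
ρ = 1 − 6Σd² / [n(n²−1)] = 1 − 6×56 / (6×35) = 1 − 336/210 ≈ -0.600

-0.600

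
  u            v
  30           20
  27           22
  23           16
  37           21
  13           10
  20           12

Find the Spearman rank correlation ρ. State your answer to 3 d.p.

0.829

Rank u: 5, 4, 3, 6, 1, 2
Rank v: 4, 6, 3, 5, 1, 2
d = rank(u) − rank(v): 1, -2, 0, 1, 0, 0; Σd² = 6
ρ = 1 − 6Σd² / [n(n²−1)] = 1 − 6×6 / (6×35) = 1 − 36/210 ≈ 0.829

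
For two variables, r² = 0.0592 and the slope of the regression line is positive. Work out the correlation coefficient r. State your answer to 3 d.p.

0.243

|r| = √0.0592 = 0.243
The association is positive, so r = 0.243.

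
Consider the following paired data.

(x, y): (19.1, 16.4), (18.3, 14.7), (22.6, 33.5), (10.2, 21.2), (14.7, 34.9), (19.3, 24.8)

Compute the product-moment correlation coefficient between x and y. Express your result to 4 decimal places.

n = 6, Σx = 104.2, Σy = 145.5, Σx² = 1903.08, Σy² = 3889.79, Σxy = 2547.26
nΣxy − ΣxΣy = 15283.56 − 15161.1 = 122.46
nΣx² − (Σx)² = 11418.48 − 10857.64 = 560.84; nΣy² − (Σy)² = 23338.74 − 21170.25 = 2168.49
r = 122.46 / √(560.84 × 2168.49) = 122.46 / 1102.8037 ≈ 0.1110

0.1110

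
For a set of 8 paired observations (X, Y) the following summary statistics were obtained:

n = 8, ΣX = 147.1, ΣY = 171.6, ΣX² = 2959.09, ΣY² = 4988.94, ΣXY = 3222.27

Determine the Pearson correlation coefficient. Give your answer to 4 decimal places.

0.1161

r = (nΣXY − ΣXΣY) / √[(nΣX² − (ΣX)²)(nΣY² − (ΣY)²)]
Numerator: 8×3222.27 − 147.1×171.6 = 535.8
Denominator: √[(23672.72 − 21638.41)(39911.52 − 29446.56)] = √[2034.31 × 10464.96] = 4613.9975
r = 535.8 / 4613.9975 ≈ 0.1161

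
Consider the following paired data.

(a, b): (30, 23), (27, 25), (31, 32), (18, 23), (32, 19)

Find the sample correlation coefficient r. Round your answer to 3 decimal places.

n = 5, Σa = 138, Σb = 122, Σa² = 3938, Σb² = 3068, Σab = 3379
nΣab − ΣaΣb = 16895 − 16836 = 59
nΣa² − (Σa)² = 19690 − 19044 = 646; nΣb² − (Σb)² = 15340 − 14884 = 456
r = 59 / √(646 × 456) = 59 / 542.7486 ≈ 0.109

0.109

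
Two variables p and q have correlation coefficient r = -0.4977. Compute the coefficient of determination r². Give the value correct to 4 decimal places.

r² = (-0.4977)² = 0.2477

0.2477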